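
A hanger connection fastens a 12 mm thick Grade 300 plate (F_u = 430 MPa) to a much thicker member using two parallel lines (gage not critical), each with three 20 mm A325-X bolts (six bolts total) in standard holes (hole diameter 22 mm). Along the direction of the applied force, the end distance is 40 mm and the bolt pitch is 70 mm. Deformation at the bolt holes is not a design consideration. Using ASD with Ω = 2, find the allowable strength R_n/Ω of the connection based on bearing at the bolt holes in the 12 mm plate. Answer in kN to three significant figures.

Per bolt r_n = 1.5 l_c t F_u ≤ 3.0 d t F_u; upper limit = 3.0 × 20 × 12 × 430 / 1000 = 309.6 kN.
Edge bolt: l_c = 40 − 22/2 = 29 mm → 1.5 × 29 × 12 × 430 / 1000 = 224.5 → r_n = 224.5 kN.
Interior bolts: l_c = 70 − 22 = 48 mm → 1.5 × 48 × 12 × 430 / 1000 = 371.5 → r_n = 309.6 kN.
R_n = 2 × 224.5 + 4 × 309.6 = 1687 kN.
Allowable strength R_n/Ω = 1687 / 2 = 844 kN.

844 kN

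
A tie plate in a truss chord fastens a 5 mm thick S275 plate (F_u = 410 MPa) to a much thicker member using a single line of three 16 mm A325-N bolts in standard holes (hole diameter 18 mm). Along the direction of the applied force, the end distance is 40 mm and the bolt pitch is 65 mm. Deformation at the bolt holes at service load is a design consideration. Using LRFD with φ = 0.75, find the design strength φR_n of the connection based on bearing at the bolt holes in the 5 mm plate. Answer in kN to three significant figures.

Per bolt r_n = 1.2 l_c t F_u ≤ 2.4 d t F_u; upper limit = 2.4 × 16 × 5 × 410 / 1000 = 78.72 kN.
Edge bolt: l_c = 40 − 18/2 = 31 mm → 1.2 × 31 × 5 × 410 / 1000 = 76.26 → r_n = 76.26 kN.
Interior bolts: l_c = 65 − 18 = 47 mm → 1.2 × 47 × 5 × 410 / 1000 = 115.6 → r_n = 78.72 kN.
R_n = 1 × 76.26 + 2 × 78.72 = 233.7 kN.
Design strength φR_n = 0.75 × 233.7 = 175 kN.

175 kN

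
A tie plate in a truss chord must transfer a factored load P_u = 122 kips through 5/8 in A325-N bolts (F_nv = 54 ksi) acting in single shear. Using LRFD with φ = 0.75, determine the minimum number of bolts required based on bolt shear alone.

10 bolts

A_b = π·0.625²/4 = 0.3068 in².
Per-bolt design strength φR_n = 0.75 × 54 × 0.3068 × 1 = 12.43 kips.
n ≥ 122 / 12.43 = 9.819 → use 10 bolts.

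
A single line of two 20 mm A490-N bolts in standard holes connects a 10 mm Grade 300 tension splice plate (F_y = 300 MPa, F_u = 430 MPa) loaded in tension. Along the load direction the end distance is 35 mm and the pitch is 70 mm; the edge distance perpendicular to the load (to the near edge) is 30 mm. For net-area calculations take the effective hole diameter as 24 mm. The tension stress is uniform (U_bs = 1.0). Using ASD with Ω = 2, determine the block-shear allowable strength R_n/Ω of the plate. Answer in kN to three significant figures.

Shear plane L_v = 35 + 1·70 = 105 mm; A_gv = 105 × 10 = 1050 mm².
A_nv = (105 − 1.5·24) × 10 = 690 mm².
A_nt = (30 − 0.5·24) × 10 = 180 mm².
0.6 F_u A_nv = 178 kN; 0.6 F_y A_gv = 189 kN → shear rupture governs the shear term.
R_n = 178 + 1.0 × 430 × 180 / 1000 = 255.4 kN.
Allowable strength R_n/Ω = 255.4 / 2 = 128 kN.

128 kN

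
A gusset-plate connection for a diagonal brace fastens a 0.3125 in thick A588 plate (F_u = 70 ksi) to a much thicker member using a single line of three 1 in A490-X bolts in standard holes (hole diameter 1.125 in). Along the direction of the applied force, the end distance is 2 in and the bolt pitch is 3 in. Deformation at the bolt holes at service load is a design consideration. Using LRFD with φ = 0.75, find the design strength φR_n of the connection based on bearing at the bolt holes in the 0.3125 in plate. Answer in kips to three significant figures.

102 kips

Per bolt r_n = 1.2 l_c t F_u ≤ 2.4 d t F_u; upper limit = 2.4 × 1 × 0.3125 × 70 = 52.5 kips.
Edge bolt: l_c = 2 − 1.125/2 = 1.438 in → 1.2 × 1.438 × 0.3125 × 70 = 37.73 → r_n = 37.73 kips.
Interior bolts: l_c = 3 − 1.125 = 1.875 in → 1.2 × 1.875 × 0.3125 × 70 = 49.22 → r_n = 49.22 kips.
R_n = 1 × 37.73 + 2 × 49.22 = 136.2 kips.
Design strength φR_n = 0.75 × 136.2 = 102 kips.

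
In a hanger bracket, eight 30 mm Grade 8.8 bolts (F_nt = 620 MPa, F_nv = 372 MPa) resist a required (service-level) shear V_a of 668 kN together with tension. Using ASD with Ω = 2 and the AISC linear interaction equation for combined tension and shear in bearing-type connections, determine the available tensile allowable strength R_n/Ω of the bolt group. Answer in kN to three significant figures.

1170 kN

A_b = π·30²/4 = 706.9 mm²; f_rv = 668 × 1000 / (8 × 706.9) = 118.1 MPa.
F'_nt = 1.3 F_nt − (Ω F_nt / F_nv) f_rv = 1.3·620 − (2·620/372)·118.1 = 412.2 MPa, capped at F_nt → F'_nt = 412.2 MPa.
R_n = F'_nt · A_b · n = 412.2 × 706.9 × 8 / 1000 = 2331 kN.
Allowable strength R_n/Ω = 2331 / 2 = 1170 kN.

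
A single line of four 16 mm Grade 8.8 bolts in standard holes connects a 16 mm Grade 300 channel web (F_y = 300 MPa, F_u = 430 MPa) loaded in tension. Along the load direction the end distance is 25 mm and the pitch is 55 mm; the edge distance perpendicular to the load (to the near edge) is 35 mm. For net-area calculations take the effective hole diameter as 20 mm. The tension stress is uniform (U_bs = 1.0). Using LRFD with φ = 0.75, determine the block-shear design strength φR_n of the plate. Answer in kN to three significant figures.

501 kN

Shear plane L_v = 25 + 3·55 = 190 mm; A_gv = 190 × 16 = 3040 mm².
A_nv = (190 − 3.5·20) × 16 = 1920 mm².
A_nt = (35 − 0.5·20) × 16 = 400 mm².
0.6 F_u A_nv = 495.4 kN; 0.6 F_y A_gv = 547.2 kN → shear rupture governs the shear term.
R_n = 495.4 + 1.0 × 430 × 400 / 1000 = 667.4 kN.
Design strength φR_n = 0.75 × 667.4 = 501 kN.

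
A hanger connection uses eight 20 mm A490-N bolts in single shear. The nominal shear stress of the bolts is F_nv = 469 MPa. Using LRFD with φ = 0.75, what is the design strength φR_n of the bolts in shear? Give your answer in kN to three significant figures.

884 kN

A_b = π × 20² / 4 = 314.2 mm².
R_n = F_nv · A_b · n · n_s = 469 × 314.2 × 8 × 1 / 1000 = 1179 kN.
Design strength φR_n = 0.75 × 1179 = 884 kN.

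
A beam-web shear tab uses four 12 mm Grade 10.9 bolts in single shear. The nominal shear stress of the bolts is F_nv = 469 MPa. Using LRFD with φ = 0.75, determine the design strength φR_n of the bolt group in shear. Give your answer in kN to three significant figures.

159 kN

A_b = π × 12² / 4 = 113.1 mm².
R_n = F_nv · A_b · n · n_s = 469 × 113.1 × 4 × 1 / 1000 = 212.2 kN.
Design strength φR_n = 0.75 × 212.2 = 159 kN.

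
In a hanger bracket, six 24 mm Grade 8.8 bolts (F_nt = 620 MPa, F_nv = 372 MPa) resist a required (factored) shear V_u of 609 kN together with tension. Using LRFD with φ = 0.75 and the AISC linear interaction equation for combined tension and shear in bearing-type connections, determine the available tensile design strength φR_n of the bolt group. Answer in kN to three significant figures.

A_b = π·24²/4 = 452.4 mm²; f_rv = 609 × 1000 / (6 × 452.4) = 224.4 MPa.
F'_nt = 1.3 F_nt − (F_nt / φF_nv) f_rv = 1.3·620 − (620/(0.75·372))·224.4 = 307.4 MPa, capped at F_nt → F'_nt = 307.4 MPa.
R_n = F'_nt · A_b · n = 307.4 × 452.4 × 6 / 1000 = 834.4 kN.
Design strength φR_n = 0.75 × 834.4 = 626 kN.

626 kN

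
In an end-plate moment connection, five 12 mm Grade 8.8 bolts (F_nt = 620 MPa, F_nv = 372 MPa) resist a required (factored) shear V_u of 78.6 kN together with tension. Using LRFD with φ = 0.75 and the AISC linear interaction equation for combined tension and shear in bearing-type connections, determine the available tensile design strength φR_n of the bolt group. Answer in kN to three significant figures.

211 kN

A_b = π·12²/4 = 113.1 mm²; f_rv = 78.6 × 1000 / (5 × 113.1) = 139 MPa.
F'_nt = 1.3 F_nt − (F_nt / φF_nv) f_rv = 1.3·620 − (620/(0.75·372))·139 = 497.1 MPa, capped at F_nt → F'_nt = 497.1 MPa.
R_n = F'_nt · A_b · n = 497.1 × 113.1 × 5 / 1000 = 281.1 kN.
Design strength φR_n = 0.75 × 281.1 = 211 kN.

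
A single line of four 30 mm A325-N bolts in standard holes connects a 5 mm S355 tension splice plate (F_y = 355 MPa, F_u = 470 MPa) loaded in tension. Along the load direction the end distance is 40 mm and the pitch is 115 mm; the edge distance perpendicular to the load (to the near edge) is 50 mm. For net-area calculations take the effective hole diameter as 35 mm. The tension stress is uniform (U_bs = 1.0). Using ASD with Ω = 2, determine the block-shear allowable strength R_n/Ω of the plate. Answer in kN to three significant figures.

223 kN

Shear plane L_v = 40 + 3·115 = 385 mm; A_gv = 385 × 5 = 1925 mm².
A_nv = (385 − 3.5·35) × 5 = 1312 mm².
A_nt = (50 − 0.5·35) × 5 = 162.5 mm².
0.6 F_u A_nv = 370.1 kN; 0.6 F_y A_gv = 410 kN → shear rupture governs the shear term.
R_n = 370.1 + 1.0 × 470 × 162.5 / 1000 = 446.5 kN.
Allowable strength R_n/Ω = 446.5 / 2 = 223 kN.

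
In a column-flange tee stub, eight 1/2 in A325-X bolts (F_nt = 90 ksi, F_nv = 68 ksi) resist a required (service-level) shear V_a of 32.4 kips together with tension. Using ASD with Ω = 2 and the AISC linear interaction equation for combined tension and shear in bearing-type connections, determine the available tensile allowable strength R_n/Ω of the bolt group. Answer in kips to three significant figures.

A_b = π·0.5²/4 = 0.1963 in²; f_rv = 32.4 / (8 × 0.1963) = 20.63 ksi.
F'_nt = 1.3 F_nt − (Ω F_nt / F_nv) f_rv = 1.3·90 − (2·90/68)·20.63 = 62.4 ksi, capped at F_nt → F'_nt = 62.4 ksi.
R_n = F'_nt · A_b · n = 62.4 × 0.1963 × 8 = 98.02 kips.
Allowable strength R_n/Ω = 98.02 / 2 = 49 kips.

49 kips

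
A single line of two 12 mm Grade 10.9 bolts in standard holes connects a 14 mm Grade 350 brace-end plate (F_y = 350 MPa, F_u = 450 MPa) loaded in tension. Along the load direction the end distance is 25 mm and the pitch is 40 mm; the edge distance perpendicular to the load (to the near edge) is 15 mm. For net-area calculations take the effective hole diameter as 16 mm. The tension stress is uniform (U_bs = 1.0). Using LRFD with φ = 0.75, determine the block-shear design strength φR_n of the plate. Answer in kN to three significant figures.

Shear plane L_v = 25 + 1·40 = 65 mm; A_gv = 65 × 14 = 910 mm².
A_nv = (65 − 1.5·16) × 14 = 574 mm².
A_nt = (15 − 0.5·16) × 14 = 98 mm².
0.6 F_u A_nv = 155 kN; 0.6 F_y A_gv = 191.1 kN → shear rupture governs the shear term.
R_n = 155 + 1.0 × 450 × 98 / 1000 = 199.1 kN.
Design strength φR_n = 0.75 × 199.1 = 149 kN.

149 kN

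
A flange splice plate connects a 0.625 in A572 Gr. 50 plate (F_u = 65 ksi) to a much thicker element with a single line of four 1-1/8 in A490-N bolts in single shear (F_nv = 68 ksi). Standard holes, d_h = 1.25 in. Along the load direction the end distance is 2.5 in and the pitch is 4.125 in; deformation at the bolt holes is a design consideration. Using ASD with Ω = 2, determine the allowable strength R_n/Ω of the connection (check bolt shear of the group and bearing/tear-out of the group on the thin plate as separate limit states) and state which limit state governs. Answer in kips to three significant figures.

135 kips (bolt shear governs)

Bolt shear: A_b = π·1.125²/4 = 0.994 in²; R_n = 68 × 0.994 × 4 × 1 = 270.4 kips → 270.4 / 2 = 135 kips.
Bearing (1.2 l_c t F_u ≤ 2.4 d t F_u): upper limit = 2.4·1.125·0.625·65 = 109.7 kips.
  Edge l_c = 2.5 − 1.25/2 = 1.875 → r_n = 91.41 kips; interior l_c = 4.125 − 1.25 = 2.875 → r_n = 109.7 kips.
  R_n,bearing = 1·91.41 + 3·109.7 = 420.5 kips → 420.5 / 2 = 210 kips.
Bolt shear governs: 135 kips.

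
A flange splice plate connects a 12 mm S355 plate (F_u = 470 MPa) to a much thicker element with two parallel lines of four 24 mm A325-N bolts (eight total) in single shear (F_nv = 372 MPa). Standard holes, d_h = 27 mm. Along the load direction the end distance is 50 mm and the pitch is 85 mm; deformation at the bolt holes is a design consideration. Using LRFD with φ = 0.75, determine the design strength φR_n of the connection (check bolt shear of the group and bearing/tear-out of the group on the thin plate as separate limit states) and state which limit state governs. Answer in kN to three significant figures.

Bolt shear: A_b = π·24²/4 = 452.4 mm²; R_n = 372 × 452.4 × 8 × 1 / 1000 = 1346 kN → 0.75 × 1346 = 1010 kN.
Bearing (1.2 l_c t F_u ≤ 2.4 d t F_u): upper limit = 2.4·24·12·470 / 1000 = 324.9 kN.
  Edge l_c = 50 − 27/2 = 36.5 → r_n = 247 kN; interior l_c = 85 − 27 = 58 → r_n = 324.9 kN.
  R_n,bearing = 2·247 + 6·324.9 = 2443 kN → 0.75 × 2443 = 1830 kN.
Bolt shear governs: 1010 kN.

1010 kN (bolt shear governs)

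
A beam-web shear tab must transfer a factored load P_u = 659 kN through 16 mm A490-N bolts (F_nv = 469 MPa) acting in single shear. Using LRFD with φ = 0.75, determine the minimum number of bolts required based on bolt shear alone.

10 bolts

A_b = π·16²/4 = 201.1 mm².
Per-bolt design strength φR_n = 0.75 × 469 × 201.1 × 1 / 1000 = 70.72 kN.
n ≥ 659 / 70.72 = 9.318 → use 10 bolts.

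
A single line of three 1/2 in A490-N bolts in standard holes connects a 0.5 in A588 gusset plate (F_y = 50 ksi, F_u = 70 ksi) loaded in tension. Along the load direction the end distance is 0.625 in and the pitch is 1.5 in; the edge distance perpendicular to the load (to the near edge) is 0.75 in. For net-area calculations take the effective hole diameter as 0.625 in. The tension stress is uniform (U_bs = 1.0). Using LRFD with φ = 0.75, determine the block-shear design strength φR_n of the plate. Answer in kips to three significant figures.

Shear plane L_v = 0.625 + 2·1.5 = 3.625 in; A_gv = 3.625 × 0.5 = 1.812 in².
A_nv = (3.625 − 2.5·0.625) × 0.5 = 1.031 in².
A_nt = (0.75 − 0.5·0.625) × 0.5 = 0.2188 in².
0.6 F_u A_nv = 43.31 kips; 0.6 F_y A_gv = 54.38 kips → shear rupture governs the shear term.
R_n = 43.31 + 1.0 × 70 × 0.2188 = 58.62 kips.
Design strength φR_n = 0.75 × 58.62 = 44 kips.

44 kips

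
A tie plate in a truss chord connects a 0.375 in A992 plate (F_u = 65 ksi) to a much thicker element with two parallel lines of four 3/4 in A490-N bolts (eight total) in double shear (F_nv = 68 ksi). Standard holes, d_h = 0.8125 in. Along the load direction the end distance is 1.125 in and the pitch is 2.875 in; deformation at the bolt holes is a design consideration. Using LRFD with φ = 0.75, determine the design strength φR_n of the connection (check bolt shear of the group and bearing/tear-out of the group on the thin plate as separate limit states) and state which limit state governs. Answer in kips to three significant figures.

Bolt shear: A_b = π·0.75²/4 = 0.4418 in²; R_n = 68 × 0.4418 × 8 × 2 = 480.7 kips → 0.75 × 480.7 = 360 kips.
Bearing (1.2 l_c t F_u ≤ 2.4 d t F_u): upper limit = 2.4·0.75·0.375·65 = 43.87 kips.
  Edge l_c = 1.125 − 0.8125/2 = 0.7188 → r_n = 21.02 kips; interior l_c = 2.875 − 0.8125 = 2.062 → r_n = 43.87 kips.
  R_n,bearing = 2·21.02 + 6·43.87 = 305.3 kips → 0.75 × 305.3 = 229 kips.
Bearing governs: 229 kips.

229 kips (bearing governs)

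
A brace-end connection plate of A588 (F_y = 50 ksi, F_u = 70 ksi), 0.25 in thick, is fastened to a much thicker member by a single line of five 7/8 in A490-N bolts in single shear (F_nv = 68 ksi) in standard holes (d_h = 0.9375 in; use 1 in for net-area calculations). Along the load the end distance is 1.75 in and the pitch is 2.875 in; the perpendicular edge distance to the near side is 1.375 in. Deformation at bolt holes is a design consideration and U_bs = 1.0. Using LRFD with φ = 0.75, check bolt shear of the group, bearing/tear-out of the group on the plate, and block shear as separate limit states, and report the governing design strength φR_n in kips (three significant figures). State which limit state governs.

80.4 kips (block shear governs)

Bolt shear: A_b = π·0.875²/4 = 0.6013 in²; R_n = 68 × 0.6013 × 5 × 1 = 204.4 kips → 0.75 × 204.4 = 153 kips.
Bearing: edge l_c = 1.281, r_n = 26.91 kips; interior l_c = 1.938, r_n = 36.75 kips; R_n = 26.91 + 4·36.75 = 173.9 kips → 130 kips.
Block shear: A_gv = 3.312, A_nv = 2.188, A_nt = 0.2188 in²; R_n = min(0.6F_uA_nv, 0.6F_yA_gv) + U_bs·F_u·A_nt = 107.2 kips → 80.4 kips.
Block shear governs: 80.4 kips.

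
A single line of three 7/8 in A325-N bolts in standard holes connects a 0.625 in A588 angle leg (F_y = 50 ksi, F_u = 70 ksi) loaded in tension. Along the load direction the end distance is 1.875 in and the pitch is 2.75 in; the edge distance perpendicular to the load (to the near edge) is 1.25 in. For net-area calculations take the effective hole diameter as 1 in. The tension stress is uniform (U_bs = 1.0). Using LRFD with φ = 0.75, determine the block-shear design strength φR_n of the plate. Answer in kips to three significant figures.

Shear plane L_v = 1.875 + 2·2.75 = 7.375 in; A_gv = 7.375 × 0.625 = 4.609 in².
A_nv = (7.375 − 2.5·1) × 0.625 = 3.047 in².
A_nt = (1.25 − 0.5·1) × 0.625 = 0.4688 in².
0.6 F_u A_nv = 128 kips; 0.6 F_y A_gv = 138.3 kips → shear rupture governs the shear term.
R_n = 128 + 1.0 × 70 × 0.4688 = 160.8 kips.
Design strength φR_n = 0.75 × 160.8 = 121 kips.

121 kips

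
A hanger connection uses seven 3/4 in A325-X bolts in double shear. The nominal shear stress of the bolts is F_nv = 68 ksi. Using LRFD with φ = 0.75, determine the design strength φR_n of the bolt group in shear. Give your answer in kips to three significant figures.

A_b = π × 0.75² / 4 = 0.4418 in².
R_n = F_nv · A_b · n · n_s = 68 × 0.4418 × 7 × 2 = 420.6 kips.
Design strength φR_n = 0.75 × 420.6 = 315 kips.

315 kips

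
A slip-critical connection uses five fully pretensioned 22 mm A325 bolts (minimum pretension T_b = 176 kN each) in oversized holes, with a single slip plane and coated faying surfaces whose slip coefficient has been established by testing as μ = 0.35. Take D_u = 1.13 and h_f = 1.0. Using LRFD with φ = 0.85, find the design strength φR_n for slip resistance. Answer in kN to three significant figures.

R_n = μ · D_u · h_f · T_b · n_s · n_b = 0.35 × 1.13 × 1.0 × 176 × 1 × 5 = 348 kN.
Design strength φR_n = 0.85 × 348 = 296 kN.

296 kN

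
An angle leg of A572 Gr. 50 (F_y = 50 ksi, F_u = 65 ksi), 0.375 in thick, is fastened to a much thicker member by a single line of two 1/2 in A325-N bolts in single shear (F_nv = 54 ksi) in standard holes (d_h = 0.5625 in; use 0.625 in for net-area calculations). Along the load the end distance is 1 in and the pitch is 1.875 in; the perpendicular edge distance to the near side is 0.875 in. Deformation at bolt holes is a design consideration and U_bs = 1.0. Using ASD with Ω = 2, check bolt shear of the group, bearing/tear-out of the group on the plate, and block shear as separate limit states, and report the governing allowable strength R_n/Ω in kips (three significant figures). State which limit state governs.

10.6 kips (bolt shear governs)

Bolt shear: A_b = π·0.5²/4 = 0.1963 in²; R_n = 54 × 0.1963 × 2 × 1 = 21.21 kips → 21.21 / 2 = 10.6 kips.
Bearing: edge l_c = 0.7188, r_n = 21.02 kips; interior l_c = 1.312, r_n = 29.25 kips; R_n = 21.02 + 1·29.25 = 50.27 kips → 25.1 kips.
Block shear: A_gv = 1.078, A_nv = 0.7266, A_nt = 0.2109 in²; R_n = min(0.6F_uA_nv, 0.6F_yA_gv) + U_bs·F_u·A_nt = 42.05 kips → 21 kips.
Bolt shear governs: 10.6 kips.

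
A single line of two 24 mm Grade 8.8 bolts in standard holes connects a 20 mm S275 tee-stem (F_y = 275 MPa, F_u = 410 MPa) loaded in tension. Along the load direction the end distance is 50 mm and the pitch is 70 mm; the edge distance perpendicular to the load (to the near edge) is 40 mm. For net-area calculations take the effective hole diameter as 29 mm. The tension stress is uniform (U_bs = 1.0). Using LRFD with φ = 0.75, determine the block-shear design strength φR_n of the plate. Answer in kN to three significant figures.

Shear plane L_v = 50 + 1·70 = 120 mm; A_gv = 120 × 20 = 2400 mm².
A_nv = (120 − 1.5·29) × 20 = 1530 mm².
A_nt = (40 − 0.5·29) × 20 = 510 mm².
0.6 F_u A_nv = 376.4 kN; 0.6 F_y A_gv = 396 kN → shear rupture governs the shear term.
R_n = 376.4 + 1.0 × 410 × 510 / 1000 = 585.5 kN.
Design strength φR_n = 0.75 × 585.5 = 439 kN.

439 kN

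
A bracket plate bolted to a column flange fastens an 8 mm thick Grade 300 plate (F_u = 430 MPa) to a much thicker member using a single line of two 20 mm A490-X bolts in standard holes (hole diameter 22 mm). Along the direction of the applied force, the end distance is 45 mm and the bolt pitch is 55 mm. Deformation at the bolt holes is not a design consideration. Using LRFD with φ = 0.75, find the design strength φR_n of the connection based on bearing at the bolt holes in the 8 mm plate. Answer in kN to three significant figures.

Per bolt r_n = 1.5 l_c t F_u ≤ 3.0 d t F_u; upper limit = 3.0 × 20 × 8 × 430 / 1000 = 206.4 kN.
Edge bolt: l_c = 45 − 22/2 = 34 mm → 1.5 × 34 × 8 × 430 / 1000 = 175.4 → r_n = 175.4 kN.
Interior bolts: l_c = 55 − 22 = 33 mm → 1.5 × 33 × 8 × 430 / 1000 = 170.3 → r_n = 170.3 kN.
R_n = 1 × 175.4 + 1 × 170.3 = 345.7 kN.
Design strength φR_n = 0.75 × 345.7 = 259 kN.

259 kN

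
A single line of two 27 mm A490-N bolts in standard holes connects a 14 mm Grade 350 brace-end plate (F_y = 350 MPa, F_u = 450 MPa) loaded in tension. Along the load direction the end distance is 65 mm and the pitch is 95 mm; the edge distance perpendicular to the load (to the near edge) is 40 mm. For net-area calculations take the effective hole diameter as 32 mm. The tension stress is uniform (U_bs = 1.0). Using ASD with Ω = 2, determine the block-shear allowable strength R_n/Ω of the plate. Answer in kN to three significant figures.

Shear plane L_v = 65 + 1·95 = 160 mm; A_gv = 160 × 14 = 2240 mm².
A_nv = (160 − 1.5·32) × 14 = 1568 mm².
A_nt = (40 − 0.5·32) × 14 = 336 mm².
0.6 F_u A_nv = 423.4 kN; 0.6 F_y A_gv = 470.4 kN → shear rupture governs the shear term.
R_n = 423.4 + 1.0 × 450 × 336 / 1000 = 574.6 kN.
Allowable strength R_n/Ω = 574.6 / 2 = 287 kN.

287 kN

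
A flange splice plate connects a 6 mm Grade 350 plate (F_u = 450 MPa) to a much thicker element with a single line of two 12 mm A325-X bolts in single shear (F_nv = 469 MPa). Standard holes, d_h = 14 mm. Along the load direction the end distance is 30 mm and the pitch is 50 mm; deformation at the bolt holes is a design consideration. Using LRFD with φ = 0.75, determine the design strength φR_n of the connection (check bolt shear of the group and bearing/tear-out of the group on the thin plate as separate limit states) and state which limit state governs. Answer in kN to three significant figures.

Bolt shear: A_b = π·12²/4 = 113.1 mm²; R_n = 469 × 113.1 × 2 × 1 / 1000 = 106.1 kN → 0.75 × 106.1 = 79.6 kN.
Bearing (1.2 l_c t F_u ≤ 2.4 d t F_u): upper limit = 2.4·12·6·450 / 1000 = 77.76 kN.
  Edge l_c = 30 − 14/2 = 23 → r_n = 74.52 kN; interior l_c = 50 − 14 = 36 → r_n = 77.76 kN.
  R_n,bearing = 1·74.52 + 1·77.76 = 152.3 kN → 0.75 × 152.3 = 114 kN.
Bolt shear governs: 79.6 kN.

79.6 kN (bolt shear governs)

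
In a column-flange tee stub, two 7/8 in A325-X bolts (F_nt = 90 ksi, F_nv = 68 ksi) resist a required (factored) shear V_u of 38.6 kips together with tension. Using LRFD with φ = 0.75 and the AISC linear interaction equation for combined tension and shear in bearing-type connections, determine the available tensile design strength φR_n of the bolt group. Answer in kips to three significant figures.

A_b = π·0.875²/4 = 0.6013 in²; f_rv = 38.6 / (2 × 0.6013) = 32.1 ksi.
F'_nt = 1.3 F_nt − (F_nt / φF_nv) f_rv = 1.3·90 − (90/(0.75·68))·32.1 = 60.36 ksi, capped at F_nt → F'_nt = 60.36 ksi.
R_n = F'_nt · A_b · n = 60.36 × 0.6013 × 2 = 72.59 kips.
Design strength φR_n = 0.75 × 72.59 = 54.4 kips.

54.4 kips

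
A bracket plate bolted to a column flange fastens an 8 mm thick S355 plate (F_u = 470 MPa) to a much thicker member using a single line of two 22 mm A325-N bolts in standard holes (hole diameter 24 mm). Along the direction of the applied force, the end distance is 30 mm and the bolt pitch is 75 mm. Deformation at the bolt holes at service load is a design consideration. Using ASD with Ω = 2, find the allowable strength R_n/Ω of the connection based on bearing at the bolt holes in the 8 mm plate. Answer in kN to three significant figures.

Per bolt r_n = 1.2 l_c t F_u ≤ 2.4 d t F_u; upper limit = 2.4 × 22 × 8 × 470 / 1000 = 198.5 kN.
Edge bolt: l_c = 30 − 24/2 = 18 mm → 1.2 × 18 × 8 × 470 / 1000 = 81.22 → r_n = 81.22 kN.
Interior bolts: l_c = 75 − 24 = 51 mm → 1.2 × 51 × 8 × 470 / 1000 = 230.1 → r_n = 198.5 kN.
R_n = 1 × 81.22 + 1 × 198.5 = 279.7 kN.
Allowable strength R_n/Ω = 279.7 / 2 = 140 kN.

140 kN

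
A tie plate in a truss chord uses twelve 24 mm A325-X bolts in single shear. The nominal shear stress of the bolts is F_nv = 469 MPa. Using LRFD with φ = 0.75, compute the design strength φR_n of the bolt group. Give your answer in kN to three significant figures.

1910 kN

A_b = π × 24² / 4 = 452.4 mm².
R_n = F_nv · A_b · n · n_s = 469 × 452.4 × 12 × 1 / 1000 = 2546 kN.
Design strength φR_n = 0.75 × 2546 = 1910 kN.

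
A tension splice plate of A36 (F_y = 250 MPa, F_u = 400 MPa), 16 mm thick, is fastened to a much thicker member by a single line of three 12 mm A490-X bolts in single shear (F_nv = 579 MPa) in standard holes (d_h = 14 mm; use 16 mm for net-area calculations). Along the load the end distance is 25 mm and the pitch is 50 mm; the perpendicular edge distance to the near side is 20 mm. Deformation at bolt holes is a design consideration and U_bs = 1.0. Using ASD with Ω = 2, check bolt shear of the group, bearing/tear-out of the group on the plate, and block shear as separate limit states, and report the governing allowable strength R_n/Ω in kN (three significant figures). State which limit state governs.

98.2 kN (bolt shear governs)

Bolt shear: A_b = π·12²/4 = 113.1 mm²; R_n = 579 × 113.1 × 3 × 1 / 1000 = 196.5 kN → 196.5 / 2 = 98.2 kN.
Bearing: edge l_c = 18, r_n = 138.2 kN; interior l_c = 36, r_n = 184.3 kN; R_n = 138.2 + 2·184.3 = 506.9 kN → 253 kN.
Block shear: A_gv = 2000, A_nv = 1360, A_nt = 192 mm²; R_n = min(0.6F_uA_nv, 0.6F_yA_gv) + U_bs·F_u·A_nt = 376.8 kN → 188 kN.
Bolt shear governs: 98.2 kN.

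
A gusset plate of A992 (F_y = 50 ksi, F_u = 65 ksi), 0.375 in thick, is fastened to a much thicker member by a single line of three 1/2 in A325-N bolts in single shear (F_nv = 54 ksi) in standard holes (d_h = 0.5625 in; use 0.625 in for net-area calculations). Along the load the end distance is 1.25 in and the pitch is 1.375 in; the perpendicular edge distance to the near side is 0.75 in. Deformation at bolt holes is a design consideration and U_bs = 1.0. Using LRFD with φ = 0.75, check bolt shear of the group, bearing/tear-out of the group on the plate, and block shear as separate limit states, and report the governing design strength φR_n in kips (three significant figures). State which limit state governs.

23.9 kips (bolt shear governs)

Bolt shear: A_b = π·0.5²/4 = 0.1963 in²; R_n = 54 × 0.1963 × 3 × 1 = 31.81 kips → 0.75 × 31.81 = 23.9 kips.
Bearing: edge l_c = 0.9688, r_n = 28.34 kips; interior l_c = 0.8125, r_n = 23.77 kips; R_n = 28.34 + 2·23.77 = 75.87 kips → 56.9 kips.
Block shear: A_gv = 1.5, A_nv = 0.9141, A_nt = 0.1641 in²; R_n = min(0.6F_uA_nv, 0.6F_yA_gv) + U_bs·F_u·A_nt = 46.31 kips → 34.7 kips.
Bolt shear governs: 23.9 kips.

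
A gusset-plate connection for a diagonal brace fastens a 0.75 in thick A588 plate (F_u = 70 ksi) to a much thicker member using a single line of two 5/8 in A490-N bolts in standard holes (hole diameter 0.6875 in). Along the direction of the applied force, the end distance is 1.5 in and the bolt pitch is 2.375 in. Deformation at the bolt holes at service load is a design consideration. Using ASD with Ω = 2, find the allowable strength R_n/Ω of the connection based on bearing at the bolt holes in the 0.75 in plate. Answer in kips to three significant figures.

Per bolt r_n = 1.2 l_c t F_u ≤ 2.4 d t F_u; upper limit = 2.4 × 0.625 × 0.75 × 70 = 78.75 kips.
Edge bolt: l_c = 1.5 − 0.6875/2 = 1.156 in → 1.2 × 1.156 × 0.75 × 70 = 72.84 → r_n = 72.84 kips.
Interior bolts: l_c = 2.375 − 0.6875 = 1.688 in → 1.2 × 1.688 × 0.75 × 70 = 106.3 → r_n = 78.75 kips.
R_n = 1 × 72.84 + 1 × 78.75 = 151.6 kips.
Allowable strength R_n/Ω = 151.6 / 2 = 75.8 kips.

75.8 kips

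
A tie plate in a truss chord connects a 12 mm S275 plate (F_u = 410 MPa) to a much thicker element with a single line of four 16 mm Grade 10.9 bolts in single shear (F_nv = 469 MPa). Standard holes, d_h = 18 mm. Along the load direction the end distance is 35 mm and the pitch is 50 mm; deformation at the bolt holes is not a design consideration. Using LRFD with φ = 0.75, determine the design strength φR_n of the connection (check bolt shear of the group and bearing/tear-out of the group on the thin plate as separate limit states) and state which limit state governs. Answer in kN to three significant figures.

Bolt shear: A_b = π·16²/4 = 201.1 mm²; R_n = 469 × 201.1 × 4 × 1 / 1000 = 377.2 kN → 0.75 × 377.2 = 283 kN.
Bearing (1.5 l_c t F_u ≤ 3.0 d t F_u): upper limit = 3.0·16·12·410 / 1000 = 236.2 kN.
  Edge l_c = 35 − 18/2 = 26 → r_n = 191.9 kN; interior l_c = 50 − 18 = 32 → r_n = 236.2 kN.
  R_n,bearing = 1·191.9 + 3·236.2 = 900.4 kN → 0.75 × 900.4 = 675 kN.
Bolt shear governs: 283 kN.

283 kN (bolt shear governs)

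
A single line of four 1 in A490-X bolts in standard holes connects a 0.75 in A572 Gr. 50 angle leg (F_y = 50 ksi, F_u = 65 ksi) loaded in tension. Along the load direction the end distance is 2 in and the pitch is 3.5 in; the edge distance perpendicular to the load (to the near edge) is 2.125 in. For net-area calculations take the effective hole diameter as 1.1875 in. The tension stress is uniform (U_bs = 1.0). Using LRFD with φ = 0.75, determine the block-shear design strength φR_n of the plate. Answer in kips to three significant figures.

Shear plane L_v = 2 + 3·3.5 = 12.5 in; A_gv = 12.5 × 0.75 = 9.375 in².
A_nv = (12.5 − 3.5·1.1875) × 0.75 = 6.258 in².
A_nt = (2.125 − 0.5·1.1875) × 0.75 = 1.148 in².
0.6 F_u A_nv = 244.1 kips; 0.6 F_y A_gv = 281.2 kips → shear rupture governs the shear term.
R_n = 244.1 + 1.0 × 65 × 1.148 = 318.7 kips.
Design strength φR_n = 0.75 × 318.7 = 239 kips.

239 kips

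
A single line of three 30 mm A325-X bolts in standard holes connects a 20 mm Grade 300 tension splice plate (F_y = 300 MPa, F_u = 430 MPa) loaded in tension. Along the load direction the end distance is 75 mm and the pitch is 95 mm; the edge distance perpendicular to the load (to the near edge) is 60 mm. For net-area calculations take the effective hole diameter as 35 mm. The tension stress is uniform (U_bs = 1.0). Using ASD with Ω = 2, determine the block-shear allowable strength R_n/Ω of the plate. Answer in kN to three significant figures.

641 kN

Shear plane L_v = 75 + 2·95 = 265 mm; A_gv = 265 × 20 = 5300 mm².
A_nv = (265 − 2.5·35) × 20 = 3550 mm².
A_nt = (60 − 0.5·35) × 20 = 850 mm².
0.6 F_u A_nv = 915.9 kN; 0.6 F_y A_gv = 954 kN → shear rupture governs the shear term.
R_n = 915.9 + 1.0 × 430 × 850 / 1000 = 1281 kN.
Allowable strength R_n/Ω = 1281 / 2 = 641 kN.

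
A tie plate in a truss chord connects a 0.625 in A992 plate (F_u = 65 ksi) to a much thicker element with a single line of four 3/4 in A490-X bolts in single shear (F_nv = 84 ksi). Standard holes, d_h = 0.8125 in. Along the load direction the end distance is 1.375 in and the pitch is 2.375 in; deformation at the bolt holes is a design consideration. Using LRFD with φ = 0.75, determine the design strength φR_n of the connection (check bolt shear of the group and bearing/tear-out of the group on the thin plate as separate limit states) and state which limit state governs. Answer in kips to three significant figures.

Bolt shear: A_b = π·0.75²/4 = 0.4418 in²; R_n = 84 × 0.4418 × 4 × 1 = 148.4 kips → 0.75 × 148.4 = 111 kips.
Bearing (1.2 l_c t F_u ≤ 2.4 d t F_u): upper limit = 2.4·0.75·0.625·65 = 73.12 kips.
  Edge l_c = 1.375 − 0.8125/2 = 0.9688 → r_n = 47.23 kips; interior l_c = 2.375 − 0.8125 = 1.562 → r_n = 73.12 kips.
  R_n,bearing = 1·47.23 + 3·73.12 = 266.6 kips → 0.75 × 266.6 = 200 kips.
Bolt shear governs: 111 kips.

111 kips (bolt shear governs)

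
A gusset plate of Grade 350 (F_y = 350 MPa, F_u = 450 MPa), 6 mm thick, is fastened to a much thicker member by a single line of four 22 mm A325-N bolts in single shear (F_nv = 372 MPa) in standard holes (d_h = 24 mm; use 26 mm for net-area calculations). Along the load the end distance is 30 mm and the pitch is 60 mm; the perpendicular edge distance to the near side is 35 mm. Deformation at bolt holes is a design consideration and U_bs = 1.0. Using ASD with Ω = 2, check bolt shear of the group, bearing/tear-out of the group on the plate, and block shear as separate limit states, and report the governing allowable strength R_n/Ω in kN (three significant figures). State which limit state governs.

126 kN (block shear governs)

Bolt shear: A_b = π·22²/4 = 380.1 mm²; R_n = 372 × 380.1 × 4 × 1 / 1000 = 565.6 kN → 565.6 / 2 = 283 kN.
Bearing: edge l_c = 18, r_n = 58.32 kN; interior l_c = 36, r_n = 116.6 kN; R_n = 58.32 + 3·116.6 = 408.2 kN → 204 kN.
Block shear: A_gv = 1260, A_nv = 714, A_nt = 132 mm²; R_n = min(0.6F_uA_nv, 0.6F_yA_gv) + U_bs·F_u·A_nt = 252.2 kN → 126 kN.
Block shear governs: 126 kN.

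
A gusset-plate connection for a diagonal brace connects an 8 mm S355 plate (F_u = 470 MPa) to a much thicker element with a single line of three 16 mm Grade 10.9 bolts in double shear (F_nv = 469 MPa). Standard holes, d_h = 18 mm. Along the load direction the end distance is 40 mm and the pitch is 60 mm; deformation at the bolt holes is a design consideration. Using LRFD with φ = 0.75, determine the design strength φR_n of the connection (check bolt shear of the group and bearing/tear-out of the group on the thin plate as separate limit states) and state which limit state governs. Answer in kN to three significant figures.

321 kN (bearing governs)

Bolt shear: A_b = π·16²/4 = 201.1 mm²; R_n = 469 × 201.1 × 3 × 2 / 1000 = 565.8 kN → 0.75 × 565.8 = 424 kN.
Bearing (1.2 l_c t F_u ≤ 2.4 d t F_u): upper limit = 2.4·16·8·470 / 1000 = 144.4 kN.
  Edge l_c = 40 − 18/2 = 31 → r_n = 139.9 kN; interior l_c = 60 − 18 = 42 → r_n = 144.4 kN.
  R_n,bearing = 1·139.9 + 2·144.4 = 428.6 kN → 0.75 × 428.6 = 321 kN.
Bearing governs: 321 kN.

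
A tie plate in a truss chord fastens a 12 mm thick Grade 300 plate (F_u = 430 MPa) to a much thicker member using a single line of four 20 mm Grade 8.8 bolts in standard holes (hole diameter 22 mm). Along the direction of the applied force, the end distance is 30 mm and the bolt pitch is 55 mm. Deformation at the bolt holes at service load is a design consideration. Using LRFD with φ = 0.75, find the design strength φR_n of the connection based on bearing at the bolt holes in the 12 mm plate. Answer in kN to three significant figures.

Per bolt r_n = 1.2 l_c t F_u ≤ 2.4 d t F_u; upper limit = 2.4 × 20 × 12 × 430 / 1000 = 247.7 kN.
Edge bolt: l_c = 30 − 22/2 = 19 mm → 1.2 × 19 × 12 × 430 / 1000 = 117.6 → r_n = 117.6 kN.
Interior bolts: l_c = 55 − 22 = 33 mm → 1.2 × 33 × 12 × 430 / 1000 = 204.3 → r_n = 204.3 kN.
R_n = 1 × 117.6 + 3 × 204.3 = 730.7 kN.
Design strength φR_n = 0.75 × 730.7 = 548 kN.

548 kN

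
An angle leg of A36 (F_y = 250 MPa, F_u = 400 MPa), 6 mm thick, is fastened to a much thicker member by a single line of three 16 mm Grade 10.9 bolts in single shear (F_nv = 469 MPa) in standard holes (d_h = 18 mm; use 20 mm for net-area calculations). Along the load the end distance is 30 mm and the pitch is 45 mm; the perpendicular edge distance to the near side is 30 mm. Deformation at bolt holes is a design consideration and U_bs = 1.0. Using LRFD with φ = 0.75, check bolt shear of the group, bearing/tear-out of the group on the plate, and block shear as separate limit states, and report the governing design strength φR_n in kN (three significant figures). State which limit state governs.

112 kN (block shear governs)

Bolt shear: A_b = π·16²/4 = 201.1 mm²; R_n = 469 × 201.1 × 3 × 1 / 1000 = 282.9 kN → 0.75 × 282.9 = 212 kN.
Bearing: edge l_c = 21, r_n = 60.48 kN; interior l_c = 27, r_n = 77.76 kN; R_n = 60.48 + 2·77.76 = 216 kN → 162 kN.
Block shear: A_gv = 720, A_nv = 420, A_nt = 120 mm²; R_n = min(0.6F_uA_nv, 0.6F_yA_gv) + U_bs·F_u·A_nt = 148.8 kN → 112 kN.
Block shear governs: 112 kN.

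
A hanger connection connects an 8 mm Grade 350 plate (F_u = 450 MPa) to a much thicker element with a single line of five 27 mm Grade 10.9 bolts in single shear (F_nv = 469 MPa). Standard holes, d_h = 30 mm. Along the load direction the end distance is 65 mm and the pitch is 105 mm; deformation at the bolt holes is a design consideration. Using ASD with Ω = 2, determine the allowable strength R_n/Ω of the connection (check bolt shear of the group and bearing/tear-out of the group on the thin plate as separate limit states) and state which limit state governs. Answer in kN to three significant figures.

Bolt shear: A_b = π·27²/4 = 572.6 mm²; R_n = 469 × 572.6 × 5 × 1 / 1000 = 1343 kN → 1343 / 2 = 671 kN.
Bearing (1.2 l_c t F_u ≤ 2.4 d t F_u): upper limit = 2.4·27·8·450 / 1000 = 233.3 kN.
  Edge l_c = 65 − 30/2 = 50 → r_n = 216 kN; interior l_c = 105 − 30 = 75 → r_n = 233.3 kN.
  R_n,bearing = 1·216 + 4·233.3 = 1149 kN → 1149 / 2 = 575 kN.
Bearing governs: 575 kN.

575 kN (bearing governs)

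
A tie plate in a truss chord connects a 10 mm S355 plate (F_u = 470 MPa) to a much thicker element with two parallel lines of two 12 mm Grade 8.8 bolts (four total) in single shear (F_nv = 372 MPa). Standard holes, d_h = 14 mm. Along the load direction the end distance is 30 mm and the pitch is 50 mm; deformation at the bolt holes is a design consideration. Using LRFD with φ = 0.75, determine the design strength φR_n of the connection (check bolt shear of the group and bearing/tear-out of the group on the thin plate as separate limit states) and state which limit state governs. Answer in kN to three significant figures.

126 kN (bolt shear governs)

Bolt shear: A_b = π·12²/4 = 113.1 mm²; R_n = 372 × 113.1 × 4 × 1 / 1000 = 168.3 kN → 0.75 × 168.3 = 126 kN.
Bearing (1.2 l_c t F_u ≤ 2.4 d t F_u): upper limit = 2.4·12·10·470 / 1000 = 135.4 kN.
  Edge l_c = 30 − 14/2 = 23 → r_n = 129.7 kN; interior l_c = 50 − 14 = 36 → r_n = 135.4 kN.
  R_n,bearing = 2·129.7 + 2·135.4 = 530.2 kN → 0.75 × 530.2 = 398 kN.
Bolt shear governs: 126 kN.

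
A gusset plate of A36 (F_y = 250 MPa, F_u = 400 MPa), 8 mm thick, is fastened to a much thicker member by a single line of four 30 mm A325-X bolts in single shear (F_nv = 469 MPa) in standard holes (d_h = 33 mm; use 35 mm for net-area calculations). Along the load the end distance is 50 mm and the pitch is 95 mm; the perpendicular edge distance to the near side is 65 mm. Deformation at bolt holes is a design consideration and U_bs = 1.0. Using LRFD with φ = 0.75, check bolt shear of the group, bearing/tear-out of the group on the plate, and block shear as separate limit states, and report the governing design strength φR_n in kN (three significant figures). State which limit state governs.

Bolt shear: A_b = π·30²/4 = 706.9 mm²; R_n = 469 × 706.9 × 4 × 1 / 1000 = 1326 kN → 0.75 × 1326 = 995 kN.
Bearing: edge l_c = 33.5, r_n = 128.6 kN; interior l_c = 62, r_n = 230.4 kN; R_n = 128.6 + 3·230.4 = 819.8 kN → 615 kN.
Block shear: A_gv = 2680, A_nv = 1700, A_nt = 380 mm²; R_n = min(0.6F_uA_nv, 0.6F_yA_gv) + U_bs·F_u·A_nt = 554 kN → 416 kN.
Block shear governs: 416 kN.

416 kN (block shear governs)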